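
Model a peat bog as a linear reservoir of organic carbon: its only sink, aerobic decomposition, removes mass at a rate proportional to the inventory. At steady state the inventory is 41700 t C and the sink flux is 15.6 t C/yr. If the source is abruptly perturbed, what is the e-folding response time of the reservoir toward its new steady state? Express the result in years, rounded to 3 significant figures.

For a linear reservoir the response time equals the residence time τ = M/F.
τ = 41700 / 15.6 = 2673 yr.

2670 yr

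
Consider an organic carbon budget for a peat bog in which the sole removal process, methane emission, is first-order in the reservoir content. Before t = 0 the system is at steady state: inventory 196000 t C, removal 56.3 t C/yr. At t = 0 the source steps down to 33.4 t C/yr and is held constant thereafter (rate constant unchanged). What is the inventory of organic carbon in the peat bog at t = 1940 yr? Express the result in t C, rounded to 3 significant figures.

τ = M₀/F₀ = 196000/56.3 = 3481 yr; rate constant k = 1/τ.
New steady state M_∞ = F₁/k = F₁·τ = 33.4 × 3481 = 116280 t C.
M(t) = M_∞ + (M₀ − M_∞)·e^(−t/τ); t/τ = 1940/3481 = 0.5573, so e^(−t/τ) = 0.5728.
M(t) = 116280 + 79720 × 0.5728 = 161940 t C.

162000 t C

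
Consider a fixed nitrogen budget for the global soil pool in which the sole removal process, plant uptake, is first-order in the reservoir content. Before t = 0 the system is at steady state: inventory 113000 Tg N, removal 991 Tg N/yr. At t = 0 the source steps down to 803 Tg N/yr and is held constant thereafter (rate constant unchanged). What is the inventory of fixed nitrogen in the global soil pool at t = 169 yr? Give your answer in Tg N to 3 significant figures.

96400 Tg N

Residence time τ = M₀/F₀ = 114.0 yr. The eventual steady state is M_∞ = M₀·(F₁/F₀) = 113000 × 803/991 = 91563 Tg N.
The anomaly ΔM(t) = M(t) − M_∞ decays as ΔM₀·e^(−t/τ) with ΔM₀ = 113000 − 91563 = 21440 Tg N.
At t = 169 yr, e^(−t/τ) = e^(−1.482) = 0.2272, so ΔM = 4870 Tg N and M = 91563 + 4870 = 96433 Tg N.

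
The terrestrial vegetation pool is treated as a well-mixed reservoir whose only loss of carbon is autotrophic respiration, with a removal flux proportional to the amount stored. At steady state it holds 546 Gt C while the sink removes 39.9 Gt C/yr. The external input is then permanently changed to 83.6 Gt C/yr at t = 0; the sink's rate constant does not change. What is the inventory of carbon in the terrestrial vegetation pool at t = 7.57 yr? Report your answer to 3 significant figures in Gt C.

τ = M₀/F₀ = 546/39.9 = 13.68 yr; rate constant k = 1/τ.
New steady state M_∞ = F₁/k = F₁·τ = 83.6 × 13.68 = 1144.0 Gt C.
M(t) = M_∞ + (M₀ − M_∞)·e^(−t/τ); t/τ = 7.57/13.68 = 0.5532, so e^(−t/τ) = 0.5751.
M(t) = 1144.0 − 598.0 × 0.5751 = 800.08 Gt C.

800 Gt C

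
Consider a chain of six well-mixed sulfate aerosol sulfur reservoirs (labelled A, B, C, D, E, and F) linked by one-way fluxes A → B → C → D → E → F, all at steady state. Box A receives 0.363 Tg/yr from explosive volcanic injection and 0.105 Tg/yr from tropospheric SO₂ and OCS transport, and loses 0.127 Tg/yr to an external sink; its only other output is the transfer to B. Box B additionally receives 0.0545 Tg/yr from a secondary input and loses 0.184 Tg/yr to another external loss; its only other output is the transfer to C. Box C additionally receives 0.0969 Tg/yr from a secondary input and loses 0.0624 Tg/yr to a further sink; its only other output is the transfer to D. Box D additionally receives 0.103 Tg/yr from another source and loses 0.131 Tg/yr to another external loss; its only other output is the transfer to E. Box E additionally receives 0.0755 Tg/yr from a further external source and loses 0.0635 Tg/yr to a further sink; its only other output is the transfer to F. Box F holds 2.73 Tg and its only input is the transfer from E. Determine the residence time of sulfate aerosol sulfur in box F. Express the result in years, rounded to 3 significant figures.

11.9 yr

Box A: F(A→B) = (0.363 + 0.105) − 0.127 = 0.34100 Tg/yr.
Box B: F(B→C) = (0.34100 + 0.0545) − 0.184 = 0.21150 Tg/yr.
Box C: F(C→D) = (0.21150 + 0.0969) − 0.0624 = 0.24600 Tg/yr.
Box D: F(D→E) = (0.24600 + 0.103) − 0.131 = 0.21800 Tg/yr.
Box E: F(E→F) = (0.21800 + 0.0755) − 0.0635 = 0.23000 Tg/yr.
Box F throughput = its input = 0.23000 Tg/yr; τ = 2.73 / 0.23000 = 11.87 yr.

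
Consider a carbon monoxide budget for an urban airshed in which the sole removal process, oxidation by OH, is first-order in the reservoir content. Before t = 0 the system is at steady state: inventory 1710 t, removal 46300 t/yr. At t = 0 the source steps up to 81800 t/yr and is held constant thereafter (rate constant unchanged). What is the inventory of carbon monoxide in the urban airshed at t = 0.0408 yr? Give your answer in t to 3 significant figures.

Residence time τ = M₀/F₀ = 0.03693 yr. The eventual steady state is M_∞ = M₀·(F₁/F₀) = 1710 × 81800/46300 = 3021.1 t.
The anomaly ΔM(t) = M(t) − M_∞ decays as ΔM₀·e^(−t/τ) with ΔM₀ = 1710 − 3021.1 = −1311 t.
At t = 0.0408 yr, e^(−t/τ) = e^(−1.105) = 0.3313, so ΔM = −434.4 t and M = 3021.1 − 434.4 = 2586.7 t.

2590 t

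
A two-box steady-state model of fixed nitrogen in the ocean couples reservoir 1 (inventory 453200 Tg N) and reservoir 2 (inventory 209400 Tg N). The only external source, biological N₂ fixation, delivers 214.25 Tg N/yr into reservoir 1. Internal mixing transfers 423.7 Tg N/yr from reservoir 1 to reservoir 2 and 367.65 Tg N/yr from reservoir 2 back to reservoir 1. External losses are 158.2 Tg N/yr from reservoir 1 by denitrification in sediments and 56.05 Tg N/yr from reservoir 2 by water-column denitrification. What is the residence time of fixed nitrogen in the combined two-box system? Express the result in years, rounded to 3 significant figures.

3090 yr

For the system as a whole, the A↔B exchange is internal and contributes nothing to the throughput; only the external sinks remove mass.
M_total = 453200 + 209400 = 662600 Tg N.
ΣF_external_out = 158.2 + 56.05 = 214.25 Tg N/yr.
τ = M_total / ΣF_ext = 662600 / 214.25 = 3093 yr.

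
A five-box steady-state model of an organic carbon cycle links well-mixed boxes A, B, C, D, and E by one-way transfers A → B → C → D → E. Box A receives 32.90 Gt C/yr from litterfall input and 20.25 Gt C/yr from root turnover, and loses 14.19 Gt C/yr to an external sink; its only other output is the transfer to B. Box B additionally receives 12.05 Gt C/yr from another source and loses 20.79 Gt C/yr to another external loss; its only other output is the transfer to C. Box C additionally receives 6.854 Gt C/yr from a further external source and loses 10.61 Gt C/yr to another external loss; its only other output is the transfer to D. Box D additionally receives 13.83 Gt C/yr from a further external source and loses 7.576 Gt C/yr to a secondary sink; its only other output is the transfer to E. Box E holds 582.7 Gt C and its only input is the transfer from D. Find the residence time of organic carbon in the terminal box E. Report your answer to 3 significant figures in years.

17.8 yr

Box A: F(A→B) = (32.90 + 20.25) − 14.19 = 38.960 Gt C/yr.
Box B: F(B→C) = (38.960 + 12.05) − 20.79 = 30.220 Gt C/yr.
Box C: F(C→D) = (30.220 + 6.854) − 10.61 = 26.464 Gt C/yr.
Box D: F(D→E) = (26.464 + 13.83) − 7.576 = 32.718 Gt C/yr.
Box E throughput = its input = 32.718 Gt C/yr; τ = 582.7 / 32.718 = 17.81 yr.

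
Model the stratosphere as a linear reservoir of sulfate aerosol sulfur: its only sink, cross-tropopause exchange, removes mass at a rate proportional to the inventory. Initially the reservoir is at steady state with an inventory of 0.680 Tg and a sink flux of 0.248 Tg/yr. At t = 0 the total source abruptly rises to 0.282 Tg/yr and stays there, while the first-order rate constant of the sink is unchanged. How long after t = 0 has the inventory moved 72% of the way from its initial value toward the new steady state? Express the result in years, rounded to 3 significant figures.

3.49 yr

τ = M₀/F₀ = 0.680/0.248 = 2.742 yr.
The remaining gap fraction is e^(−t/τ); 72% covered ⇒ e^(−t/τ) = 0.280.
t = −τ ln(0.280) = 2.742 × 1.273 = 3.490 yr.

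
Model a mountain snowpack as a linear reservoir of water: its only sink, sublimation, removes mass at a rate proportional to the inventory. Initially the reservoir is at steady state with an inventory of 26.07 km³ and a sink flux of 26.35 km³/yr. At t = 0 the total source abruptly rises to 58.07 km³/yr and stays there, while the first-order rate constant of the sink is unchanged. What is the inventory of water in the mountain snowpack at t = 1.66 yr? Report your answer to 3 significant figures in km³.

51.6 km³

The sink rate constant is k = F₀/M₀ = 26.35/26.07 = 1.011 yr⁻¹.
Solving dM/dt = F₁ − kM with M(0) = M₀ gives M(t) = F₁/k + (M₀ − F₁/k)·e^(−kt).
F₁/k = 58.07/1.011 = 57.453 km³; kt = 1.011 × 1.66 = 1.678, e^(−kt) = 0.1868.
M(1.66) = 57.453 + (26.07 − 57.453) × 0.1868 = 57.453 − 5.862 = 51.591 km³.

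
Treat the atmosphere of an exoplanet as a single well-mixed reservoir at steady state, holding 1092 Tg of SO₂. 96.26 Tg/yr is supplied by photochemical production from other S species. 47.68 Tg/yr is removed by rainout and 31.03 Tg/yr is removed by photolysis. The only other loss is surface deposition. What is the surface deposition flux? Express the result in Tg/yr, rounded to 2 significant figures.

18 Tg/yr

At steady state ΣF_in = ΣF_out.
ΣF_in = 96.260 Tg/yr.
Surface deposition flux = ΣF_in − (47.68 + 31.03) = 96.260 − 78.71 = 17.55 Tg/yr.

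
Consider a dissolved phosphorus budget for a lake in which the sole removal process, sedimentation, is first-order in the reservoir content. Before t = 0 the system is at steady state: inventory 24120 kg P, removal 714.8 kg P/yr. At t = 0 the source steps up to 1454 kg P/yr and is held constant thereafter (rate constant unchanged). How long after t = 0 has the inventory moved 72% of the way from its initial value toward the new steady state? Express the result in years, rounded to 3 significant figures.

τ = M₀/F₀ = 24120/714.8 = 33.74 yr.
The remaining gap fraction is e^(−t/τ); 72% covered ⇒ e^(−t/τ) = 0.280.
t = −τ ln(0.280) = 33.74 × 1.273 = 42.95 yr.

43.0 yr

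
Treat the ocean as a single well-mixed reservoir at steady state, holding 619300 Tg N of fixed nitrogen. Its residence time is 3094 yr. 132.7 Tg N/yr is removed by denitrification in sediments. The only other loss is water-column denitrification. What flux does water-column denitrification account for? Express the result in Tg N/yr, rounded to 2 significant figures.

67 Tg N/yr

Total removal F = M/τ = 619300 / 3094 = 200.2 Tg N/yr.
Water-column denitrification = F − (132.7) = 200.2 − 132.7 = 67.46 Tg N/yr.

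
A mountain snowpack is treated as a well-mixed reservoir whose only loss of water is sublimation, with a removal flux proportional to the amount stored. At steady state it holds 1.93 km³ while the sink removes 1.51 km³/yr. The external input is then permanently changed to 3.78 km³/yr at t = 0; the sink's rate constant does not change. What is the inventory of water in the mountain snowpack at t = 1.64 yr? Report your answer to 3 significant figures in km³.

4.03 km³

Residence time τ = M₀/F₀ = 1.278 yr. The eventual steady state is M_∞ = M₀·(F₁/F₀) = 1.93 × 3.78/1.51 = 4.8314 km³.
The anomaly ΔM(t) = M(t) − M_∞ decays as ΔM₀·e^(−t/τ) with ΔM₀ = 1.93 − 4.8314 = −2.901 km³.
At t = 1.64 yr, e^(−t/τ) = e^(−1.283) = 0.2772, so ΔM = −0.8042 km³ and M = 4.8314 − 0.8042 = 4.0272 km³.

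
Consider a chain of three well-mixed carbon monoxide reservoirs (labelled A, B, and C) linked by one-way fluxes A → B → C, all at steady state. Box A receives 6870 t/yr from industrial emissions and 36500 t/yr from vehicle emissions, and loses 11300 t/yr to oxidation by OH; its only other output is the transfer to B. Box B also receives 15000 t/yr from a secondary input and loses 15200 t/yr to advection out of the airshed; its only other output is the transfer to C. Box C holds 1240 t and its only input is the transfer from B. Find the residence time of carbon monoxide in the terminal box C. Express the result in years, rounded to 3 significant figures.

0.0389 yr

Box A: F(A→B) = (6870 + 36500) − 11300 = 32070 t/yr.
Box B: F(B→C) = (32070 + 15000) − 15200 = 31870 t/yr.
Box C throughput = its input = 31870 t/yr; τ = 1240 / 31870 = 0.03891 yr.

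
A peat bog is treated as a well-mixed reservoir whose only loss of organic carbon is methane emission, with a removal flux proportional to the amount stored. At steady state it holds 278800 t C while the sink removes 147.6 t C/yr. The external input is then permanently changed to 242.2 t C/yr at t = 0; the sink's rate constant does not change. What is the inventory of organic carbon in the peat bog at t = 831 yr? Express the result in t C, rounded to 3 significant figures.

Residence time τ = M₀/F₀ = 1889 yr. The eventual steady state is M_∞ = M₀·(F₁/F₀) = 278800 × 242.2/147.6 = 457490 t C.
The anomaly ΔM(t) = M(t) − M_∞ decays as ΔM₀·e^(−t/τ) with ΔM₀ = 278800 − 457490 = −178700 t C.
At t = 831 yr, e^(−t/τ) = e^(−0.4399) = 0.6441, so ΔM = −115100 t C and M = 457490 − 115100 = 342400 t C.

342000 t C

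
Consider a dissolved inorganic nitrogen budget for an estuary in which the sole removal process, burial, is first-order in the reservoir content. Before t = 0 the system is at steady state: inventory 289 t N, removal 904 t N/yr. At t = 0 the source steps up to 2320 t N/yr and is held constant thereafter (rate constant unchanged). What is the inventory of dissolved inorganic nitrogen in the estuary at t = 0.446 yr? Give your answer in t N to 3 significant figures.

630 t N

The sink rate constant is k = F₀/M₀ = 904/289 = 3.128 yr⁻¹.
Solving dM/dt = F₁ − kM with M(0) = M₀ gives M(t) = F₁/k + (M₀ − F₁/k)·e^(−kt).
F₁/k = 2320/3.128 = 741.68 t N; kt = 3.128 × 0.446 = 1.395, e^(−kt) = 0.2478.
M(0.446) = 741.68 + (289 − 741.68) × 0.2478 = 741.68 − 112.2 = 629.50 t N.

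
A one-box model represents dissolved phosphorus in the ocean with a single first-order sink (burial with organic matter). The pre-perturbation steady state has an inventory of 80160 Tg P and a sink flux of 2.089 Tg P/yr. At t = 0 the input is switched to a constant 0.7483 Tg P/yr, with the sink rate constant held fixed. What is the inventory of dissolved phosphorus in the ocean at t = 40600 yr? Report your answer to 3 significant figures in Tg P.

Residence time τ = M₀/F₀ = 38370 yr. The eventual steady state is M_∞ = M₀·(F₁/F₀) = 80160 × 0.7483/2.089 = 28714 Tg P.
The anomaly ΔM(t) = M(t) − M_∞ decays as ΔM₀·e^(−t/τ) with ΔM₀ = 80160 − 28714 = 51450 Tg P.
At t = 40600 yr, e^(−t/τ) = e^(−1.058) = 0.3471, so ΔM = 17860 Tg P and M = 28714 + 17860 = 46573 Tg P.

46600 Tg P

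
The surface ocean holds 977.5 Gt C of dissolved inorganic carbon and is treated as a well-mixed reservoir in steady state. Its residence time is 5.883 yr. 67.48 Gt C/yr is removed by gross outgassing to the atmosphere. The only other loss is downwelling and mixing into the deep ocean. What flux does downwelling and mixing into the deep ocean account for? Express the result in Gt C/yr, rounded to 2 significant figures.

Total removal F = M/τ = 977.5 / 5.883 = 166.2 Gt C/yr.
Downwelling and mixing into the deep ocean = F − (67.48) = 166.2 − 67.48 = 98.68 Gt C/yr.

99 Gt C/yr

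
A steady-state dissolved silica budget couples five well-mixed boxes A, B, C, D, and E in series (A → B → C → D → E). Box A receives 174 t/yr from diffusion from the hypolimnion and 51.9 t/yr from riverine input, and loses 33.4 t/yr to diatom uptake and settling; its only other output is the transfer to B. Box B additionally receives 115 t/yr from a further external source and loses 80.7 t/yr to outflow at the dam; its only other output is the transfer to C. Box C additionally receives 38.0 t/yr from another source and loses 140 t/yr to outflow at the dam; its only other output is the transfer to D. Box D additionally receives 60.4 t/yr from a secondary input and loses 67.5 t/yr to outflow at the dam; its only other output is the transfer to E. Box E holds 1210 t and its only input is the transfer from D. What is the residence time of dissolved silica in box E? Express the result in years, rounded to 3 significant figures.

10.3 yr

Box A: F(A→B) = (174 + 51.9) − 33.4 = 192.50 t/yr.
Box B: F(B→C) = (192.50 + 115) − 80.7 = 226.80 t/yr.
Box C: F(C→D) = (226.80 + 38.0) − 140 = 124.80 t/yr.
Box D: F(D→E) = (124.80 + 60.4) − 67.5 = 117.70 t/yr.
Box E throughput = its input = 117.70 t/yr; τ = 1210 / 117.70 = 10.28 yr.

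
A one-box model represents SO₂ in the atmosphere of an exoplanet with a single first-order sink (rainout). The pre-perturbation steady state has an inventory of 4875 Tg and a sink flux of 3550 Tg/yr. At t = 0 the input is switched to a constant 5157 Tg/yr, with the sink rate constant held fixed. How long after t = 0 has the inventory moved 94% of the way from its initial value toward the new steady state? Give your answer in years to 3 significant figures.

τ = M₀/F₀ = 4875/3550 = 1.373 yr.
The remaining gap fraction is e^(−t/τ); 94% covered ⇒ e^(−t/τ) = 0.0600.
t = −τ ln(0.0600) = 1.373 × 2.813 = 3.863 yr.

3.86 yr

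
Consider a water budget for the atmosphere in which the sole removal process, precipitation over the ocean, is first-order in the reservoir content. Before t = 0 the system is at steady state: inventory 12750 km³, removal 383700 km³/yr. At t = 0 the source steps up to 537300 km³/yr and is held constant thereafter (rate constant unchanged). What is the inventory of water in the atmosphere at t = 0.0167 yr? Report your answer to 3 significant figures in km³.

The sink rate constant is k = F₀/M₀ = 383700/12750 = 30.09 yr⁻¹.
Solving dM/dt = F₁ − kM with M(0) = M₀ gives M(t) = F₁/k + (M₀ − F₁/k)·e^(−kt).
F₁/k = 537300/30.09 = 17854 km³; kt = 30.09 × 0.0167 = 0.5026, e^(−kt) = 0.6050.
M(0.0167) = 17854 + (12750 − 17854) × 0.6050 = 17854 − 3088 = 14766 km³.

14800 km³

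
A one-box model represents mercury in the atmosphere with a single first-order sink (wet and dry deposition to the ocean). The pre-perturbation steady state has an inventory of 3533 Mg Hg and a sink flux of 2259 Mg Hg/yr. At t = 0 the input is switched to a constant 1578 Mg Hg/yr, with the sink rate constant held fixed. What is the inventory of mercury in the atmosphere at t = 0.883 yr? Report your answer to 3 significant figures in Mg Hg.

3070 Mg Hg

Residence time τ = M₀/F₀ = 1.564 yr. The eventual steady state is M_∞ = M₀·(F₁/F₀) = 3533 × 1578/2259 = 2467.9 Mg Hg.
The anomaly ΔM(t) = M(t) − M_∞ decays as ΔM₀·e^(−t/τ) with ΔM₀ = 3533 − 2467.9 = 1065 Mg Hg.
At t = 0.883 yr, e^(−t/τ) = e^(−0.5646) = 0.5686, so ΔM = 605.6 Mg Hg and M = 2467.9 + 605.6 = 3073.5 Mg Hg.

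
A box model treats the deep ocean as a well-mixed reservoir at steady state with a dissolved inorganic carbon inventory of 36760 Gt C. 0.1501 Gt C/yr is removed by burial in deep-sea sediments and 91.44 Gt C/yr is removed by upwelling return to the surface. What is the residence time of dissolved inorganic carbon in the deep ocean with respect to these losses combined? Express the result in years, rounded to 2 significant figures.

400 yr

Total removal = 0.1501 + 91.44 = 91.590 Gt C/yr.
τ = M / ΣF_out = 36760 / 91.590 = 401.4 yr.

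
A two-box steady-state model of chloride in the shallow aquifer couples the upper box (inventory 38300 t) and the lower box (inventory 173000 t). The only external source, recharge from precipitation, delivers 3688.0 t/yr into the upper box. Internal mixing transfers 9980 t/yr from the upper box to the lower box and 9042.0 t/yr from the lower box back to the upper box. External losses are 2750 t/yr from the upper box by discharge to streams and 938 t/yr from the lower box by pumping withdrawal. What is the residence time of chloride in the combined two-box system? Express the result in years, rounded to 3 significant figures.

For the system as a whole, the A↔B exchange is internal and contributes nothing to the throughput; only the external sinks remove mass.
M_total = 38300 + 173000 = 211300 t.
ΣF_external_out = 2750 + 938 = 3688.0 t/yr.
τ = M_total / ΣF_ext = 211300 / 3688.0 = 57.29 yr.

57.3 yr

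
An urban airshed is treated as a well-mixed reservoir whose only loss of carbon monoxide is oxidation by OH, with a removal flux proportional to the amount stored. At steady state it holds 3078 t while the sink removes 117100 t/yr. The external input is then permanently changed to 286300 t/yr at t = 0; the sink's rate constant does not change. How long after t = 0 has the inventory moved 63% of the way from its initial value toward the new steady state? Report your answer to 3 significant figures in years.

0.0261 yr

τ = M₀/F₀ = 3078/117100 = 0.02629 yr.
The remaining gap fraction is e^(−t/τ); 63% covered ⇒ e^(−t/τ) = 0.370.
t = −τ ln(0.370) = 0.02629 × 0.9943 = 0.02613 yr.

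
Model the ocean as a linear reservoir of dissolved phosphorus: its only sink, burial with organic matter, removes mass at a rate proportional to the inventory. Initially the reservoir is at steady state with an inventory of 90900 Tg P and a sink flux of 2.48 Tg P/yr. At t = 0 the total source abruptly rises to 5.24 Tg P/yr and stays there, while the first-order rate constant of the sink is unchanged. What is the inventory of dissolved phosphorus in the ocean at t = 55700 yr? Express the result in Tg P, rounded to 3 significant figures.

170000 Tg P

The sink rate constant is k = F₀/M₀ = 2.48/90900 = 2.728×10^-5 yr⁻¹.
Solving dM/dt = F₁ − kM with M(0) = M₀ gives M(t) = F₁/k + (M₀ − F₁/k)·e^(−kt).
F₁/k = 5.24/2.728×10^-5 = 192060 Tg P; kt = 2.728×10^-5 × 55700 = 1.520, e^(−kt) = 0.2188.
M(55700) = 192060 + (90900 − 192060) × 0.2188 = 192060 − 22130 = 169930 Tg P.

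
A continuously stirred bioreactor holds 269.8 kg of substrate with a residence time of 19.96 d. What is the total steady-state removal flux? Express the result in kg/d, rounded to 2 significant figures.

14 kg/d

F = M / τ = 269.8 / 19.96 = 13.52 kg/d.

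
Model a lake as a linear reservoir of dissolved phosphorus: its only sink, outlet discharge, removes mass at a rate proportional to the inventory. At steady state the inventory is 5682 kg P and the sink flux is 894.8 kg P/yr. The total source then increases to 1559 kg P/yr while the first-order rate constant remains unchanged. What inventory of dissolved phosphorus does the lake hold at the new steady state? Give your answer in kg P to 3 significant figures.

Rate constant k = F/M = 894.8 / 5682 = 0.1575 yr⁻¹.
At the new steady state, source = k·M_new ⇒ M_new = 1559 / 0.1575 = 9900 kg P.
(Equivalently M_new = M × F_new/F_old = 5682 × 1559/894.8.)

9900 kg P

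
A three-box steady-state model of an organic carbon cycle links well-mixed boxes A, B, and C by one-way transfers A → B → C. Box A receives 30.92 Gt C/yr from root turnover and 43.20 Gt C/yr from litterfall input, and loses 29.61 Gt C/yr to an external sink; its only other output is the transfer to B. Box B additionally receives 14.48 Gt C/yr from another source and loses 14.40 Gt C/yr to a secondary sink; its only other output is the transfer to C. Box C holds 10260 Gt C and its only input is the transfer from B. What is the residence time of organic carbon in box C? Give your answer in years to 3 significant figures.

Box A: F(A→B) = (30.92 + 43.20) − 29.61 = 44.510 Gt C/yr.
Box B: F(B→C) = (44.510 + 14.48) − 14.40 = 44.590 Gt C/yr.
Box C throughput = its input = 44.590 Gt C/yr; τ = 10260 / 44.590 = 230.1 yr.

230 yr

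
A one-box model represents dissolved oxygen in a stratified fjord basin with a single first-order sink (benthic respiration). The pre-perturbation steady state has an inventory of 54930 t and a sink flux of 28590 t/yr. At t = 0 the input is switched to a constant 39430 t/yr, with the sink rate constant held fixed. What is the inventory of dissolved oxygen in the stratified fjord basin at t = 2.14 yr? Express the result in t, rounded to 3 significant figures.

68900 t

τ = M₀/F₀ = 54930/28590 = 1.921 yr; rate constant k = 1/τ.
New steady state M_∞ = F₁/k = F₁·τ = 39430 × 1.921 = 75757 t.
M(t) = M_∞ + (M₀ − M_∞)·e^(−t/τ); t/τ = 2.14/1.921 = 1.114, so e^(−t/τ) = 0.3283.
M(t) = 75757 − 20830 × 0.3283 = 68919 t.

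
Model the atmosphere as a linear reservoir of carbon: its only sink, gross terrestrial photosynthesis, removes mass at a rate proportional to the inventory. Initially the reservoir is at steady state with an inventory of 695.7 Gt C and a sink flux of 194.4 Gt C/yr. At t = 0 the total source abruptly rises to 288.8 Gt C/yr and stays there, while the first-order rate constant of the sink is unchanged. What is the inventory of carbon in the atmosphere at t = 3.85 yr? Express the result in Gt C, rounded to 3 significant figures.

The sink rate constant is k = F₀/M₀ = 194.4/695.7 = 0.2794 yr⁻¹.
Solving dM/dt = F₁ − kM with M(0) = M₀ gives M(t) = F₁/k + (M₀ − F₁/k)·e^(−kt).
F₁/k = 288.8/0.2794 = 1033.5 Gt C; kt = 0.2794 × 3.85 = 1.076, e^(−kt) = 0.3410.
M(3.85) = 1033.5 + (695.7 − 1033.5) × 0.3410 = 1033.5 − 115.2 = 918.32 Gt C.

918 Gt C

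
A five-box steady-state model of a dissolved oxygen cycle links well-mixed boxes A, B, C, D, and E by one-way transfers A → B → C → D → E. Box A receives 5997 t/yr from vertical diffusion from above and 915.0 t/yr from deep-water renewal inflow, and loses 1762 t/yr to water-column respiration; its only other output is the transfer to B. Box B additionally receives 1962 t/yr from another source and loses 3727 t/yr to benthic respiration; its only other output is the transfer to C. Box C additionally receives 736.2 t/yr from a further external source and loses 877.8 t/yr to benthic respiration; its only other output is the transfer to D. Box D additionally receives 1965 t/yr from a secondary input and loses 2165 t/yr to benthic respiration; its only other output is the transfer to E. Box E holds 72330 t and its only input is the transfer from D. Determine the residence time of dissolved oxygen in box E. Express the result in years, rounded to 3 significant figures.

23.8 yr

Box A: F(A→B) = (5997 + 915.0) − 1762 = 5150.0 t/yr.
Box B: F(B→C) = (5150.0 + 1962) − 3727 = 3385.0 t/yr.
Box C: F(C→D) = (3385.0 + 736.2) − 877.8 = 3243.4 t/yr.
Box D: F(D→E) = (3243.4 + 1965) − 2165 = 3043.4 t/yr.
Box E throughput = its input = 3043.4 t/yr; τ = 72330 / 3043.4 = 23.77 yr.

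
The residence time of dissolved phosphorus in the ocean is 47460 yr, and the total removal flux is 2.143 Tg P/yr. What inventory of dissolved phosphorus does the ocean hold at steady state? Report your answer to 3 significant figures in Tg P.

102000 Tg P

τ = M/F ⇒ M = τ × F = 47460 × 2.143 = 101700 Tg P.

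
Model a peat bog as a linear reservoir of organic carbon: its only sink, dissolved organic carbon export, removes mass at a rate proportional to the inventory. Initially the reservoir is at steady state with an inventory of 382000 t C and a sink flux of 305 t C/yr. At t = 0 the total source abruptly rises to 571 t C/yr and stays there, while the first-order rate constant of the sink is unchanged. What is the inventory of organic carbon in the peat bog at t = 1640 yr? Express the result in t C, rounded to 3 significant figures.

The sink rate constant is k = F₀/M₀ = 305/382000 = 0.0007984 yr⁻¹.
Solving dM/dt = F₁ − kM with M(0) = M₀ gives M(t) = F₁/k + (M₀ − F₁/k)·e^(−kt).
F₁/k = 571/0.0007984 = 715150 t C; kt = 0.0007984 × 1640 = 1.309, e^(−kt) = 0.2700.
M(1640) = 715150 + (382000 − 715150) × 0.2700 = 715150 − 89940 = 625210 t C.

625000 t C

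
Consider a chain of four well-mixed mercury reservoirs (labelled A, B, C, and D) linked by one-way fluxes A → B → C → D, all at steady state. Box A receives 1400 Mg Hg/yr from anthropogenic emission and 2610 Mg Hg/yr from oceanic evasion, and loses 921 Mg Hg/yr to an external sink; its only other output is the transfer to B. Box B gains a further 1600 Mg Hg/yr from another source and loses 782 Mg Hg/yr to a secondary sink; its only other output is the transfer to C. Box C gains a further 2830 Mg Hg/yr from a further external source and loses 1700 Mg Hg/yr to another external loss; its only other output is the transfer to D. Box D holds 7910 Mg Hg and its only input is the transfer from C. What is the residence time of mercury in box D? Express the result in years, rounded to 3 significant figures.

Box A: F(A→B) = (1400 + 2610) − 921 = 3089.0 Mg Hg/yr.
Box B: F(B→C) = (3089.0 + 1600) − 782 = 3907.0 Mg Hg/yr.
Box C: F(C→D) = (3907.0 + 2830) − 1700 = 5037.0 Mg Hg/yr.
Box D throughput = its input = 5037.0 Mg Hg/yr; τ = 7910 / 5037.0 = 1.570 yr.

1.57 yr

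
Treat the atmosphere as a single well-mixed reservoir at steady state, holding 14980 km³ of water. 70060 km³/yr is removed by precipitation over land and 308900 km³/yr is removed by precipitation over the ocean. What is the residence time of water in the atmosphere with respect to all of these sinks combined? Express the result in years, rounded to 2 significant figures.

Total removal flux = 70060 + 308900 = 378960 km³/yr.
τ = M / ΣF_out = 14980 / 378960 = 0.03953 yr.

0.040 yr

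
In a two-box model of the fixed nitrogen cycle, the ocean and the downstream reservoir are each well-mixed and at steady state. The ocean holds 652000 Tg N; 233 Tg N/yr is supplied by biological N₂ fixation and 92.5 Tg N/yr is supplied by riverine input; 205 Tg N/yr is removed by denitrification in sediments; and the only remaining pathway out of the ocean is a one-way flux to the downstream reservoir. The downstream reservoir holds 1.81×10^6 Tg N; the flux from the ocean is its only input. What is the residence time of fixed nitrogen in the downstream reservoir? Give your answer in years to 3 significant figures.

Balance the ocean: ΣF_in = 233 + 92.5 = 325.50 Tg N/yr.
Flux to the downstream reservoir = ΣF_in − (205) = 120.50 Tg N/yr.
At steady state the output of the downstream reservoir equals its input, 120.50 Tg N/yr.
τ = M / F = 1.81×10^6 / 120.50 = 15020 yr.

15000 yr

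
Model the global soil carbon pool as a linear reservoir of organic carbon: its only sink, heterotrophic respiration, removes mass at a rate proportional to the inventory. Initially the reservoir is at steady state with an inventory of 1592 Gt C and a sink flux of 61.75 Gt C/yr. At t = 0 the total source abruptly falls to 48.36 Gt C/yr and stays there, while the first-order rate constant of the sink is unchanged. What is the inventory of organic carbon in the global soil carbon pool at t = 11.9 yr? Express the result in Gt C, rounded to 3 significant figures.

1460 Gt C

Residence time τ = M₀/F₀ = 25.78 yr. The eventual steady state is M_∞ = M₀·(F₁/F₀) = 1592 × 48.36/61.75 = 1246.8 Gt C.
The anomaly ΔM(t) = M(t) − M_∞ decays as ΔM₀·e^(−t/τ) with ΔM₀ = 1592 − 1246.8 = 345.2 Gt C.
At t = 11.9 yr, e^(−t/τ) = e^(−0.4616) = 0.6303, so ΔM = 217.6 Gt C and M = 1246.8 + 217.6 = 1464.4 Gt C.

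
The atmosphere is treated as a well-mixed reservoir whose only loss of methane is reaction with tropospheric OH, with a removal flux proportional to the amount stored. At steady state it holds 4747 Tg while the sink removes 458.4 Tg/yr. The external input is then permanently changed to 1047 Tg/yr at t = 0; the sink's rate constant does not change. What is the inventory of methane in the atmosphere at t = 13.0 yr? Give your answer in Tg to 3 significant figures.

9110 Tg

Residence time τ = M₀/F₀ = 10.36 yr. The eventual steady state is M_∞ = M₀·(F₁/F₀) = 4747 × 1047/458.4 = 10842 Tg.
The anomaly ΔM(t) = M(t) − M_∞ decays as ΔM₀·e^(−t/τ) with ΔM₀ = 4747 − 10842 = −6095 Tg.
At t = 13.0 yr, e^(−t/τ) = e^(−1.255) = 0.2850, so ΔM = −1737 Tg and M = 10842 − 1737 = 9105.3 Tg.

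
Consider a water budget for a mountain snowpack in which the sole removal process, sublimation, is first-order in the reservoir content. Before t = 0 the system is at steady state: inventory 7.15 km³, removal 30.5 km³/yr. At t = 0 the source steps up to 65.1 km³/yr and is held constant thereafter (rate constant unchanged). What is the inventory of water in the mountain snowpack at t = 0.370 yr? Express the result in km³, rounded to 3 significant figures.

Residence time τ = M₀/F₀ = 0.2344 yr. The eventual steady state is M_∞ = M₀·(F₁/F₀) = 7.15 × 65.1/30.5 = 15.261 km³.
The anomaly ΔM(t) = M(t) − M_∞ decays as ΔM₀·e^(−t/τ) with ΔM₀ = 7.15 − 15.261 = −8.111 km³.
At t = 0.370 yr, e^(−t/τ) = e^(−1.578) = 0.2063, so ΔM = −1.674 km³ and M = 15.261 − 1.674 = 13.588 km³.

13.6 km³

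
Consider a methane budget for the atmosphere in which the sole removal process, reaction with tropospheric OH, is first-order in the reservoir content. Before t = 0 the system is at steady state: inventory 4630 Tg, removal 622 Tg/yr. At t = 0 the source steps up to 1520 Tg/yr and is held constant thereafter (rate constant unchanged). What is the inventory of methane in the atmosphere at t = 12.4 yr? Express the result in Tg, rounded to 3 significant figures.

10100 Tg

τ = M₀/F₀ = 4630/622 = 7.444 yr; rate constant k = 1/τ.
New steady state M_∞ = F₁/k = F₁·τ = 1520 × 7.444 = 11314 Tg.
M(t) = M_∞ + (M₀ − M_∞)·e^(−t/τ); t/τ = 12.4/7.444 = 1.666, so e^(−t/τ) = 0.1890.
M(t) = 11314 − 6684 × 0.1890 = 10051 Tg.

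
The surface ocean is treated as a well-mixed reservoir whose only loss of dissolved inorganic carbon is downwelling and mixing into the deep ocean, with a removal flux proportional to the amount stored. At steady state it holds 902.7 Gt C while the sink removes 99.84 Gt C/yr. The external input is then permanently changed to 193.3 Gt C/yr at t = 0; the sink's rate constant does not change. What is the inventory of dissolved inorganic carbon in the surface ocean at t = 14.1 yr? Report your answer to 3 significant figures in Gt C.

Residence time τ = M₀/F₀ = 9.041 yr. The eventual steady state is M_∞ = M₀·(F₁/F₀) = 902.7 × 193.3/99.84 = 1747.7 Gt C.
The anomaly ΔM(t) = M(t) − M_∞ decays as ΔM₀·e^(−t/τ) with ΔM₀ = 902.7 − 1747.7 = −845.0 Gt C.
At t = 14.1 yr, e^(−t/τ) = e^(−1.559) = 0.2102, so ΔM = −177.7 Gt C and M = 1747.7 − 177.7 = 1570.1 Gt C.

1570 Gt C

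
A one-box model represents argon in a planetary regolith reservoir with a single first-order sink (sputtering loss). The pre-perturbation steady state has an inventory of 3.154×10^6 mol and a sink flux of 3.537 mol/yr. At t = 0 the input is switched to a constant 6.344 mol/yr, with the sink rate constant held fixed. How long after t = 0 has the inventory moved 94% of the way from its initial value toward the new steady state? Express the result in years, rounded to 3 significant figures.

τ = M₀/F₀ = 3.154×10^6/3.537 = 891700 yr.
The remaining gap fraction is e^(−t/τ); 94% covered ⇒ e^(−t/τ) = 0.0600.
t = −τ ln(0.0600) = 891700 × 2.813 = 2.509×10^6 yr.

2.51×10^6 yr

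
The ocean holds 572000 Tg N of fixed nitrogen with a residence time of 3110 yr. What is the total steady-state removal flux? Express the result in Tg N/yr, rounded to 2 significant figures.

180 Tg N/yr

F = M / τ = 572000 / 3110 = 183.9 Tg N/yr.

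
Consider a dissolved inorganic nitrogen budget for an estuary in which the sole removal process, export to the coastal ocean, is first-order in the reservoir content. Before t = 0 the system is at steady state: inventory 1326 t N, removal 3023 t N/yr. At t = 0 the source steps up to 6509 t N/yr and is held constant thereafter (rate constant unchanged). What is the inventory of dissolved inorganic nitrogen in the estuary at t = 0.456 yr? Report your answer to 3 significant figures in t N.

τ = M₀/F₀ = 1326/3023 = 0.4386 yr; rate constant k = 1/τ.
New steady state M_∞ = F₁/k = F₁·τ = 6509 × 0.4386 = 2855.1 t N.
M(t) = M_∞ + (M₀ − M_∞)·e^(−t/τ); t/τ = 0.456/0.4386 = 1.040, so e^(−t/τ) = 0.3536.
M(t) = 2855.1 − 1529 × 0.3536 = 2314.4 t N.

2310 t N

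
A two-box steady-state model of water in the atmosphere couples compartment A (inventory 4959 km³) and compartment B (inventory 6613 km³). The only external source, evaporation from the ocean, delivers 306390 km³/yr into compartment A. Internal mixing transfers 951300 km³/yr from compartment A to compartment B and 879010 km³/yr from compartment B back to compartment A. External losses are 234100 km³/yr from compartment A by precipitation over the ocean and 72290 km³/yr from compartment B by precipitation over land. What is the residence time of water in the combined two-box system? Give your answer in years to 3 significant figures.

Residence time in the combined system uses the total inventory and the total *external* removal — internal exchanges between the two boxes cancel.
M_total = 4959 + 6613 = 11572 km³.
ΣF_external_out = 234100 + 72290 = 306390 km³/yr.
τ = M_total / ΣF_ext = 11572 / 306390 = 0.03777 yr.

0.0378 yr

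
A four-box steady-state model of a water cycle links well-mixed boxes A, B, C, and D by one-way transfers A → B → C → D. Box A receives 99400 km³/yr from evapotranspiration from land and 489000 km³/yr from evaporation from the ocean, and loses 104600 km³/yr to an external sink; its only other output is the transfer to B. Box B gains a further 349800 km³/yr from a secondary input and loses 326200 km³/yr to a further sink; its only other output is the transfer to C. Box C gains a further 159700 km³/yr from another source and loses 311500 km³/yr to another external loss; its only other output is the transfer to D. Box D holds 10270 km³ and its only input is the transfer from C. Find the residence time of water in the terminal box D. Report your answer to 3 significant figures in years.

Box A: F(A→B) = (99400 + 489000) − 104600 = 483800 km³/yr.
Box B: F(B→C) = (483800 + 349800) − 326200 = 507400 km³/yr.
Box C: F(C→D) = (507400 + 159700) − 311500 = 355600 km³/yr.
Box D throughput = its input = 355600 km³/yr; τ = 10270 / 355600 = 0.02888 yr.

0.0289 yr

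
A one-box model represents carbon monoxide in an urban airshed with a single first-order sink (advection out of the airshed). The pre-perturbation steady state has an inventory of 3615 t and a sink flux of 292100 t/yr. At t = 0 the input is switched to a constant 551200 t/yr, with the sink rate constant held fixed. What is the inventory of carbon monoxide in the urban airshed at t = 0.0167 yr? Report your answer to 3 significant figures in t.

Residence time τ = M₀/F₀ = 0.01238 yr. The eventual steady state is M_∞ = M₀·(F₁/F₀) = 3615 × 551200/292100 = 6821.6 t.
The anomaly ΔM(t) = M(t) − M_∞ decays as ΔM₀·e^(−t/τ) with ΔM₀ = 3615 − 6821.6 = −3207 t.
At t = 0.0167 yr, e^(−t/τ) = e^(−1.349) = 0.2594, so ΔM = −831.8 t and M = 6821.6 − 831.8 = 5989.8 t.

5990 t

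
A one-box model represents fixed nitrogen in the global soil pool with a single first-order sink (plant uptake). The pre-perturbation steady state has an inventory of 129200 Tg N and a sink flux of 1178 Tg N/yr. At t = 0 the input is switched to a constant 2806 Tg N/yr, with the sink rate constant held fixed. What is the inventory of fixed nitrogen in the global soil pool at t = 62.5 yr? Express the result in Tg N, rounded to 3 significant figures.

The sink rate constant is k = F₀/M₀ = 1178/129200 = 0.009118 yr⁻¹.
Solving dM/dt = F₁ − kM with M(0) = M₀ gives M(t) = F₁/k + (M₀ − F₁/k)·e^(−kt).
F₁/k = 2806/0.009118 = 307750 Tg N; kt = 0.009118 × 62.5 = 0.5699, e^(−kt) = 0.5656.
M(62.5) = 307750 + (129200 − 307750) × 0.5656 = 307750 − 101000 = 206760 Tg N.

207000 Tg N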